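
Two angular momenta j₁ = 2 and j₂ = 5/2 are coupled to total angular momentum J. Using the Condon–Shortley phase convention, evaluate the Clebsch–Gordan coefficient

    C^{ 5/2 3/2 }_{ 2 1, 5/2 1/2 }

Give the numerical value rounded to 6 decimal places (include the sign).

triangle: 2!×2!×3!/8! = 24/40320
(j±m)!: 3!×1!×3!×2!×4!×1! = 1728
prefactor² = (2J+1)×Δ×N² = 216/35
  k=0: +1/(0!×2!×1!×3!×1!×0!) = 1/12
  k=1: −1/(1!×1!×0!×2!×2!×1!) = -1/4
Σ = -1/6  ⇒  CG² = 216/35×(-1/6)² = 6/35
CG = −√(6/35) = -0.414039

−√(6/35) = -0.414039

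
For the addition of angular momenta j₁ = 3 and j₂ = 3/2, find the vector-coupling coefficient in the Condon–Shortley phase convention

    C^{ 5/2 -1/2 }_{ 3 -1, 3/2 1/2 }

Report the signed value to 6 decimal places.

triangle: 2!·4!·1!/8! = 48/40320
(j±m)!: 2!·4!·2!·1!·2!·3! = 1152
prefactor² = (2J+1)·Δ·N² = 288/35
  k=1: −1/(1!·1!·3!·1!·1!·0!) = -1/6
  k=2: +1/(2!·0!·2!·0!·2!·1!) = 1/8
Σ = -1/24  ⇒  CG² = 288/35·(-1/24)² = 1/70
CG = −√(1/70) = -0.119523

-0.119523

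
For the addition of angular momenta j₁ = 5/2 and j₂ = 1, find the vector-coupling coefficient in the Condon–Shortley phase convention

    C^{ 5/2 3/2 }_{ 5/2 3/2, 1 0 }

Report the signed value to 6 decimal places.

+0.507093

√[6·1!4!1!/7! · 4!1!1!1!4!1!] = √(576/35)
  +(−1)^0/∏(0,1,1,1,3,0)! = 1/6  (running 1/6)
  +(−1)^1/∏(1,0,0,0,4,1)! = -1/24  (running 1/8)
⟨..|..⟩ = √(576/35)·(1/8) = +0.507093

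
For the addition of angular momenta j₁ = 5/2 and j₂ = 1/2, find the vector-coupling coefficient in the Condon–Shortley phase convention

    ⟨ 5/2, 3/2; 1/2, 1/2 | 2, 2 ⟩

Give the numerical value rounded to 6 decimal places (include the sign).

j₁+j₂−J=1  J+j₁−j₂=4  J−j₁+j₂=0  j₁+j₂+J+1=6
(j₁±m₁, j₂±m₂, J±M) = (4,1,1,0,4,0)
P² = 96
sum k=1..1:
  [1] −1/24 = -1/24
S = -1/24
C² = P²·S² = 1/6 ; C = -0.408248

-0.408248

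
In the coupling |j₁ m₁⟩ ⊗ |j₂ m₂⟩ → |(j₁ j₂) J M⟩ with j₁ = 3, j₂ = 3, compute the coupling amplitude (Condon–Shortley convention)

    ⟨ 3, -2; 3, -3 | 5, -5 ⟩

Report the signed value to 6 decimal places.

+√(1/2) ≈ +0.707107

j₁+j₂−J=1  J+j₁−j₂=5  J−j₁+j₂=5  j₁+j₂+J+1=12
(j₁±m₁, j₂±m₂, J±M) = (1,5,0,6,0,10)
P² = 103680000
sum k=0..0:
  [0] +1/14400 = 1/14400
S = 1/14400
C² = P²·S² = 1/2 ; C = +0.707107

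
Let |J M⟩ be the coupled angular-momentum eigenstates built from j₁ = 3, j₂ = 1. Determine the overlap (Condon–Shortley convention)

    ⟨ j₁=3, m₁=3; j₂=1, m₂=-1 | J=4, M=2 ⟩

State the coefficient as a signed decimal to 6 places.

+√(1/28) = +0.188982

triangle: 0!×6!×2!/9! = 1440/362880
(j±m)!: 6!×0!×0!×2!×6!×2! = 2073600
prefactor² = (2J+1)×Δ×N² = 518400/7
  k=0: +1/(0!×0!×0!×0!×6!×2!) = 1/1440
Σ = 1/1440  ⇒  CG² = 518400/7×1/1440² = 1/28
CG = +√(1/28) = +0.188982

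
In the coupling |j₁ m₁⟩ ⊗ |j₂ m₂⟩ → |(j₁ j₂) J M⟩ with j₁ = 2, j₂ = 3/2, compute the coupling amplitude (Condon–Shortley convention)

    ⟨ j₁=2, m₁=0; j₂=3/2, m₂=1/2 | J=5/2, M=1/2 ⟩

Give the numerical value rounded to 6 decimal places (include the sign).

−√(3/35) ≈ -0.292770

√[6·1!3!2!/7! · 2!2!2!1!3!2!] = √(48/35)
  +(−1)^0/∏(0,1,2,2,1,0)! = 1/4  (running 1/4)
  +(−1)^1/∏(1,0,1,1,2,1)! = -1/2  (running -1/4)
⟨..|..⟩ = √(48/35)·(-1/4) = -0.292770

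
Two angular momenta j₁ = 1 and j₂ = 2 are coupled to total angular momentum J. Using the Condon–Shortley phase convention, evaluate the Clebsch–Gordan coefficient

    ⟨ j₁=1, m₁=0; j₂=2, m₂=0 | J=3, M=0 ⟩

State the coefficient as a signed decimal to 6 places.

√[7·0!2!4!/7! · 1!1!2!2!3!3!] = √(48/5)
  +(−1)^0/∏(0,0,1,2,1,2)! = 1/4  (running 1/4)
⟨..|..⟩ = √(48/5)·(1/4) = +0.774597

+0.774597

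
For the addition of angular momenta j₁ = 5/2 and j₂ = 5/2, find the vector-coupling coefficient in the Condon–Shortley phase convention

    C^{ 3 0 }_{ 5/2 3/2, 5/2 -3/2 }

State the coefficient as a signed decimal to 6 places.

+0.521749

triangle: 2!·3!·3!/9! = 72/362880
(j±m)!: 4!·1!·1!·4!·3!·3! = 20736
prefactor² = (2J+1)·Δ·N² = 144/5
  k=0: +1/(0!·2!·1!·1!·2!·2!) = 1/8
  k=1: −1/(1!·1!·0!·0!·3!·3!) = -1/36
Σ = 7/72  ⇒  CG² = 144/5·7/72² = 49/180
CG = +√(49/180) = +0.521749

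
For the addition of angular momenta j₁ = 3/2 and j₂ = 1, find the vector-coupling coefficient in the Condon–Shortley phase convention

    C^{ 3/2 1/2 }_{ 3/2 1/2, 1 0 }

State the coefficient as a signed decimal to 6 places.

+√(1/15) = +0.258199

triangle: 1!×2!×1!/5! = 2/120
(j±m)!: 2!×1!×1!×1!×2!×1! = 4
prefactor² = (2J+1)×Δ×N² = 4/15
  k=0: +1/(0!×1!×1!×1!×1!×0!) = 1
  k=1: −1/(1!×0!×0!×0!×2!×1!) = -1/2
Σ = 1/2  ⇒  CG² = 4/15×1/2² = 1/15
CG = +√(1/15) = +0.258199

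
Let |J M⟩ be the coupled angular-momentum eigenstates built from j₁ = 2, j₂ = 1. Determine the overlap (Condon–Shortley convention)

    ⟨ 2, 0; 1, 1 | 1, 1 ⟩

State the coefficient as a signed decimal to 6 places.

+0.316228  (= +√(1/10))

j₁+j₂−J=2  J+j₁−j₂=2  J−j₁+j₂=0  j₁+j₂+J+1=5
(j₁±m₁, j₂±m₂, J±M) = (2,2,2,0,2,0)
P² = 8/5
sum k=2..2:
  [2] +1/4 = 1/4
S = 1/4
C² = P²·S² = 1/10 ; C = +0.316228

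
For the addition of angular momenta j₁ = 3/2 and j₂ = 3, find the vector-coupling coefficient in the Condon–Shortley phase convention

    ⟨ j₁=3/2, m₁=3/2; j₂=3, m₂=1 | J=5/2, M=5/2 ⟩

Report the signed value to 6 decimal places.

triangle: 2!*1!*4!/8! = 48/40320
(j±m)!: 3!*0!*4!*2!*5!*0! = 34560
prefactor² = (2J+1)*Δ*N² = 1728/7
  k=0: +1/(0!*2!*0!*4!*1!*0!) = 1/48
Σ = 1/48  ⇒  CG² = 1728/7*1/48² = 3/28
CG = +√(3/28) = +0.327327

+√(3/28) ≈ +0.327327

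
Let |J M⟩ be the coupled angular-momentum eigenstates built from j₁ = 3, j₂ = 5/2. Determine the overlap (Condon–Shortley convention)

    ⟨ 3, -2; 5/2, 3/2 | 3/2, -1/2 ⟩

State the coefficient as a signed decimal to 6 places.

-0.218218

triangle: 4!·2!·1!/8! = 48/40320
(j±m)!: 1!·5!·4!·1!·1!·2! = 5760
prefactor² = (2J+1)·Δ·N² = 192/7
  k=3: −1/(3!·1!·2!·1!·0!·0!) = -1/12
  k=4: +1/(4!·0!·1!·0!·1!·1!) = 1/24
Σ = -1/24  ⇒  CG² = 192/7·(-1/24)² = 1/21
CG = −√(1/21) = -0.218218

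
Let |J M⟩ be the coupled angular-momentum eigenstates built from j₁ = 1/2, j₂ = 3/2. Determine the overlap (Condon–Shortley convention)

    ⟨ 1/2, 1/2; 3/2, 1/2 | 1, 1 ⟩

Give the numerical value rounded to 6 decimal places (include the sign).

+0.500000

triangle: 1!×0!×2!/4! = 2/24
(j±m)!: 1!×0!×2!×1!×2!×0! = 4
prefactor² = (2J+1)×Δ×N² = 1
  k=0: +1/(0!×1!×0!×2!×0!×0!) = 1/2
Σ = 1/2  ⇒  CG² = 1×1/2² = 1/4
CG = +√(1/4) = +0.500000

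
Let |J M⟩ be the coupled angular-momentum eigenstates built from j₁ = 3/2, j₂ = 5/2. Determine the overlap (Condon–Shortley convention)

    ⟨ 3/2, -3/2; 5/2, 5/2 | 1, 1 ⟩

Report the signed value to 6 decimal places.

-0.707107  (= −√(1/2))

triangle: 3!×0!×2!/6! = 12/720
(j±m)!: 0!×3!×5!×0!×2!×0! = 1440
prefactor² = (2J+1)×Δ×N² = 72
  k=3: −1/(3!×0!×0!×2!×0!×0!) = -1/12
Σ = -1/12  ⇒  CG² = 72×(-1/12)² = 1/2
CG = −√(1/2) = -0.707107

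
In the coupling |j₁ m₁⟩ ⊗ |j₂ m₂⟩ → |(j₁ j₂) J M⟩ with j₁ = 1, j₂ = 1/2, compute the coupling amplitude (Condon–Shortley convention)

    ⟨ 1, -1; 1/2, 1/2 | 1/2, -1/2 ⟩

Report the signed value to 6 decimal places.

−√(2/3) ≈ -0.816497

j₁+j₂−J=1  J+j₁−j₂=1  J−j₁+j₂=0  j₁+j₂+J+1=3
(j₁±m₁, j₂±m₂, J±M) = (0,2,1,0,0,1)
P² = 2/3
sum k=1..1:
  [1] −1/1 = -1
S = -1
C² = P²·S² = 2/3 ; C = -0.816497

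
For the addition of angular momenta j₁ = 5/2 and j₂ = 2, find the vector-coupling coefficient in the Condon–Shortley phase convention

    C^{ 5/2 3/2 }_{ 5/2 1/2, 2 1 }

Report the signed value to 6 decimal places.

-0.414039  (= −√(6/35))

triangle: 2!·3!·2!/8! = 24/40320
(j±m)!: 3!·2!·3!·1!·4!·1! = 1728
prefactor² = (2J+1)·Δ·N² = 216/35
  k=1: −1/(1!·1!·1!·2!·2!·0!) = -1/4
  k=2: +1/(2!·0!·0!·1!·3!·1!) = 1/12
Σ = -1/6  ⇒  CG² = 216/35·(-1/6)² = 6/35
CG = −√(6/35) = -0.414039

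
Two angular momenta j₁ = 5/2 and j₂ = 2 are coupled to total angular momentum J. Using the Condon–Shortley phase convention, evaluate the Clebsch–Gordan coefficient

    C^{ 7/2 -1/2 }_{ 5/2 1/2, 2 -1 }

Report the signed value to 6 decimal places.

√[8·1!4!3!/9! · 3!2!1!3!3!4!] = √(1152/35)
  +(−1)^0/∏(0,1,2,1,2,2)! = 1/8  (running 1/8)
  +(−1)^1/∏(1,0,1,0,3,3)! = -1/36  (running 7/72)
⟨..|..⟩ = √(1152/35)·(7/72) = +0.557773

+0.557773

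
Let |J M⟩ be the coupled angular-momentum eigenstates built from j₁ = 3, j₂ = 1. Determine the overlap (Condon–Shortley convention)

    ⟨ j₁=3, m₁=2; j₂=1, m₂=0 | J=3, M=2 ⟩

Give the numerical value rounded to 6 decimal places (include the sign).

√[7·1!5!1!/8! · 5!1!1!1!5!1!] = √(300)
  +(−1)^0/∏(0,1,1,1,4,0)! = 1/24  (running 1/24)
  +(−1)^1/∏(1,0,0,0,5,1)! = -1/120  (running 1/30)
⟨..|..⟩ = √(300)·(1/30) = +0.577350

+0.577350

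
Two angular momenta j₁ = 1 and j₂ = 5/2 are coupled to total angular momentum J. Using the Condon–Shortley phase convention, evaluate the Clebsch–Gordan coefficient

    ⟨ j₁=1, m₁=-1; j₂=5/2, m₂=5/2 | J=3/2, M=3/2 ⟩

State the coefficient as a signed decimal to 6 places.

triangle: 2!*0!*3!/6! = 12/720
(j±m)!: 0!*2!*5!*0!*3!*0! = 1440
prefactor² = (2J+1)*Δ*N² = 96
  k=2: +1/(2!*0!*0!*3!*0!*0!) = 1/12
Σ = 1/12  ⇒  CG² = 96*1/12² = 2/3
CG = +√(2/3) = +0.816497

+0.816497  (= +√(2/3))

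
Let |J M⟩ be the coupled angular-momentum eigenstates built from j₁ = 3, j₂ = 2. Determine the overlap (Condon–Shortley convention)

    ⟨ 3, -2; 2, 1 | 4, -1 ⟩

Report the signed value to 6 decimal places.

−√(7/20) = -0.591608

j₁+j₂−J=1  J+j₁−j₂=5  J−j₁+j₂=3  j₁+j₂+J+1=10
(j₁±m₁, j₂±m₂, J±M) = (1,5,3,1,3,5)
P² = 6480/7
sum k=0..1:
  [0] +1/720 = 1/720
  [1] −1/48 = -1/48
S = -7/360
C² = P²·S² = 7/20 ; C = -0.591608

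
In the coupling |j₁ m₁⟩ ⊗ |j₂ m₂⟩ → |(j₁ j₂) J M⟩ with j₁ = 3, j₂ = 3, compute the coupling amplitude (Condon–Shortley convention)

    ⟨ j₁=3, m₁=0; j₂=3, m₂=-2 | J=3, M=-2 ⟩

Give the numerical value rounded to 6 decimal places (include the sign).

j₁+j₂−J=3  J+j₁−j₂=3  J−j₁+j₂=3  j₁+j₂+J+1=10
(j₁±m₁, j₂±m₂, J±M) = (3,3,1,5,1,5)
P² = 216
sum k=0..1:
  [0] +1/72 = 1/72
  [1] −1/24 = -1/24
S = -1/36
C² = P²·S² = 1/6 ; C = -0.408248

-0.408248  (= −√(1/6))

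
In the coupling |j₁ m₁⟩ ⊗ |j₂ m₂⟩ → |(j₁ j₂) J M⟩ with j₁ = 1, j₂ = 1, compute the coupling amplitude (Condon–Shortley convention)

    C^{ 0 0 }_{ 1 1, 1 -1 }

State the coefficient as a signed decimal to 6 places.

+√(1/3) = +0.577350

triangle: 2!*0!*0!/3! = 2/6
(j±m)!: 2!*0!*0!*2!*0!*0! = 4
prefactor² = (2J+1)*Δ*N² = 4/3
  k=0: +1/(0!*2!*0!*0!*0!*0!) = 1/2
Σ = 1/2  ⇒  CG² = 4/3*1/2² = 1/3
CG = +√(1/3) = +0.577350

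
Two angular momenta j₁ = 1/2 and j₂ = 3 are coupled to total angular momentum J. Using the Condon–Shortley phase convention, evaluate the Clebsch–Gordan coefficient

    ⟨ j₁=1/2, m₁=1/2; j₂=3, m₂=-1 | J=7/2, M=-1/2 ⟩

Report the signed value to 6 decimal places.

√[8·0!1!6!/8! · 1!0!2!4!3!4!] = √(6912/7)
  +(−1)^0/∏(0,0,0,2,1,4)! = 1/48  (running 1/48)
⟨..|..⟩ = √(6912/7)·(1/48) = +0.654654

+0.654654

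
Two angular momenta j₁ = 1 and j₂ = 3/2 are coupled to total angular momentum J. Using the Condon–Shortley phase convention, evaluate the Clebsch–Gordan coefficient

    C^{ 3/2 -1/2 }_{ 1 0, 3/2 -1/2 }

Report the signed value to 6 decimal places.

+0.258199

j₁+j₂−J=1  J+j₁−j₂=1  J−j₁+j₂=2  j₁+j₂+J+1=5
(j₁±m₁, j₂±m₂, J±M) = (1,1,1,2,1,2)
P² = 4/15
sum k=0..1:
  [0] +1/1 = 1
  [1] −1/2 = -1/2
S = 1/2
C² = P²·S² = 1/15 ; C = +0.258199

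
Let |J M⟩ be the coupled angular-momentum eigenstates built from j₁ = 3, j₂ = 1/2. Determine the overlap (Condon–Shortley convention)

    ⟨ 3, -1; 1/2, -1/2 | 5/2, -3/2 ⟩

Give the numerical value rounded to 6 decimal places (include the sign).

j₁+j₂−J=1  J+j₁−j₂=5  J−j₁+j₂=0  j₁+j₂+J+1=7
(j₁±m₁, j₂±m₂, J±M) = (2,4,0,1,1,4)
P² = 1152/7
sum k=0..0:
  [0] +1/24 = 1/24
S = 1/24
C² = P²·S² = 2/7 ; C = +0.534522

+√(2/7) = +0.534522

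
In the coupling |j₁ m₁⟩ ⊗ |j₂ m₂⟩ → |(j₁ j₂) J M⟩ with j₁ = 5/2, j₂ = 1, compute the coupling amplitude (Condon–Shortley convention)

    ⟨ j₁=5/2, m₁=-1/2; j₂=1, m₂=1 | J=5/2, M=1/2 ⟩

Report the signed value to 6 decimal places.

triangle: 1!·4!·1!/7! = 24/5040
(j±m)!: 2!·3!·2!·0!·3!·2! = 288
prefactor² = (2J+1)·Δ·N² = 288/35
  k=1: −1/(1!·0!·2!·1!·2!·0!) = -1/4
Σ = -1/4  ⇒  CG² = 288/35·(-1/4)² = 18/35
CG = −√(18/35) = -0.717137

−√(18/35) ≈ -0.717137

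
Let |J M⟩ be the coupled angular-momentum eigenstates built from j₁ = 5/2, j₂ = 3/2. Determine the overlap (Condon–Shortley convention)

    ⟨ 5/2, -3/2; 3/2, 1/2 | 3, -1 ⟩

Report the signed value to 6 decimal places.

−√(49/120) = -0.639010

triangle: 1!×4!×2!/8! = 48/40320
(j±m)!: 1!×4!×2!×1!×2!×4! = 2304
prefactor² = (2J+1)×Δ×N² = 96/5
  k=0: +1/(0!×1!×4!×2!×0!×0!) = 1/48
  k=1: −1/(1!×0!×3!×1!×1!×1!) = -1/6
Σ = -7/48  ⇒  CG² = 96/5×(-7/48)² = 49/120
CG = −√(49/120) = -0.639010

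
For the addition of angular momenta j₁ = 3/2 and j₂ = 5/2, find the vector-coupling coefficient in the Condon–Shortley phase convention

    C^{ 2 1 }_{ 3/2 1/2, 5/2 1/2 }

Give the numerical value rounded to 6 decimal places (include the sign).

j₁+j₂−J=2  J+j₁−j₂=1  J−j₁+j₂=3  j₁+j₂+J+1=7
(j₁±m₁, j₂±m₂, J±M) = (2,1,3,2,3,1)
P² = 12/7
sum k=0..1:
  [0] +1/12 = 1/12
  [1] −1/2 = -1/2
S = -5/12
C² = P²·S² = 25/84 ; C = -0.545545

−√(25/84) ≈ -0.545545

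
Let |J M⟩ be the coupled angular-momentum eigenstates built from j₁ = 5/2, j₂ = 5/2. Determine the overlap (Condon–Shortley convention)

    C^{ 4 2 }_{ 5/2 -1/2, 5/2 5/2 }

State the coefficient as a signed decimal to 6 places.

-0.566947  (= −√(9/28))

√[9·1!4!4!/10! · 2!3!5!0!6!2!] = √(20736/7)
  +(−1)^1/∏(1,0,2,4,2,0)! = -1/96  (running -1/96)
⟨..|..⟩ = √(20736/7)·(-1/96) = -0.566947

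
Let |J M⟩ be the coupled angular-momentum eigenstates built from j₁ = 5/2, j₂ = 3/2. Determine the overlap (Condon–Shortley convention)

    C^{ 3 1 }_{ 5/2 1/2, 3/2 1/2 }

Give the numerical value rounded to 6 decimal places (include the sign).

−√(1/60) ≈ -0.129099

√[7·1!4!2!/8! · 3!2!2!1!4!2!] = √(48/5)
  +(−1)^0/∏(0,1,2,2,2,0)! = 1/8  (running 1/8)
  +(−1)^1/∏(1,0,1,1,3,1)! = -1/6  (running -1/24)
⟨..|..⟩ = √(48/5)·(-1/24) = -0.129099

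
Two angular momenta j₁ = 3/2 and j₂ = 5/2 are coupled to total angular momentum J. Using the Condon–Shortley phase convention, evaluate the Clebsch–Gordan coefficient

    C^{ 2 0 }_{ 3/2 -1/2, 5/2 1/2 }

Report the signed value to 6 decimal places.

-0.267261

j₁+j₂−J=2  J+j₁−j₂=1  J−j₁+j₂=3  j₁+j₂+J+1=7
(j₁±m₁, j₂±m₂, J±M) = (1,2,3,2,2,2)
P² = 8/7
sum k=1..2:
  [1] −1/2 = -1/2
  [2] +1/4 = 1/4
S = -1/4
C² = P²·S² = 1/14 ; C = -0.267261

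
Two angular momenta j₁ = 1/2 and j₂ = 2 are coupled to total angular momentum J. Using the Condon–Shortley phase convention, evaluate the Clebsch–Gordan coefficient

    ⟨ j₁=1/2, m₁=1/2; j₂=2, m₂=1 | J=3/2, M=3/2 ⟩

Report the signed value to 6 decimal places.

+√(1/5) ≈ +0.447214

√[4·1!0!3!/5! · 1!0!3!1!3!0!] = √(36/5)
  +(−1)^0/∏(0,1,0,3,0,0)! = 1/6  (running 1/6)
⟨..|..⟩ = √(36/5)·(1/6) = +0.447214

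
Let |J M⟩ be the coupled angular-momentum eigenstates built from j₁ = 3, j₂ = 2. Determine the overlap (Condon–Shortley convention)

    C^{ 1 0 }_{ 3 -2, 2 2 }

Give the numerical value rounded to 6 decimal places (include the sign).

√[3·4!2!0!/7! · 1!5!4!0!1!1!] = √(576/7)
  +(−1)^4/∏(4,0,1,0,1,0)! = 1/24  (running 1/24)
⟨..|..⟩ = √(576/7)·(1/24) = +0.377964

+0.377964  (= +√(1/7))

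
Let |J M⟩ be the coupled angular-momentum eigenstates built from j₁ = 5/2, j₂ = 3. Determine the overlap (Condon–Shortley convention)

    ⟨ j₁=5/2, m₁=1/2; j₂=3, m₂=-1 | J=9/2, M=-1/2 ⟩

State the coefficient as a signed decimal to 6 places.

√[10·1!4!5!/11! · 3!2!2!4!4!5!] = √(92160/77)
  +(−1)^0/∏(0,1,2,2,2,3)! = 1/48  (running 1/48)
  +(−1)^1/∏(1,0,1,1,3,4)! = -1/144  (running 1/72)
⟨..|..⟩ = √(92160/77)·(1/72) = +0.480500

+√(160/693) = +0.480500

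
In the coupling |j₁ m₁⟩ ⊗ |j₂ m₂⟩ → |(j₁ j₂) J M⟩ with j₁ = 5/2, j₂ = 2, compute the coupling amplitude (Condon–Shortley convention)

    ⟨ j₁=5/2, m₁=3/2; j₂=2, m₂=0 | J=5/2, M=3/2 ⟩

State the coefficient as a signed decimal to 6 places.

j₁+j₂−J=2  J+j₁−j₂=3  J−j₁+j₂=2  j₁+j₂+J+1=8
(j₁±m₁, j₂±m₂, J±M) = (4,1,2,2,4,1)
P² = 288/35
sum k=0..1:
  [0] +1/8 = 1/8
  [1] −1/6 = -1/6
S = -1/24
C² = P²·S² = 1/70 ; C = -0.119523

-0.119523  (= −√(1/70))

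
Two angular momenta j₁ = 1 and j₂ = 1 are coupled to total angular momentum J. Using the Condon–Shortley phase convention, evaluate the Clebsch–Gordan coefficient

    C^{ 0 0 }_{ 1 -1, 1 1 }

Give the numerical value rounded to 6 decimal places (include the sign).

+0.577350  (= +√(1/3))

j₁+j₂−J=2  J+j₁−j₂=0  J−j₁+j₂=0  j₁+j₂+J+1=3
(j₁±m₁, j₂±m₂, J±M) = (0,2,2,0,0,0)
P² = 4/3
sum k=2..2:
  [2] +1/2 = 1/2
S = 1/2
C² = P²·S² = 1/3 ; C = +0.577350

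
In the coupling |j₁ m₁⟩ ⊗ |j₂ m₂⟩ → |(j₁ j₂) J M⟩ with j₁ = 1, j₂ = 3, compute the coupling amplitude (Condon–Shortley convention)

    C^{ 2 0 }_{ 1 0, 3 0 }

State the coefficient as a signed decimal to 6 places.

-0.654654  (= −√(3/7))

j₁+j₂−J=2  J+j₁−j₂=0  J−j₁+j₂=4  j₁+j₂+J+1=7
(j₁±m₁, j₂±m₂, J±M) = (1,1,3,3,2,2)
P² = 48/7
sum k=1..1:
  [1] −1/4 = -1/4
S = -1/4
C² = P²·S² = 3/7 ; C = -0.654654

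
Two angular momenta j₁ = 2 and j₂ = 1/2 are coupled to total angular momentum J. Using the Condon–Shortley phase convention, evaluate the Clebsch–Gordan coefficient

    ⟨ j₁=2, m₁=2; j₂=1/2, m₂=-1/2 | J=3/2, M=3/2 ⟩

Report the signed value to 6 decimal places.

j₁+j₂−J=1  J+j₁−j₂=3  J−j₁+j₂=0  j₁+j₂+J+1=5
(j₁±m₁, j₂±m₂, J±M) = (4,0,0,1,3,0)
P² = 144/5
sum k=0..0:
  [0] +1/6 = 1/6
S = 1/6
C² = P²·S² = 4/5 ; C = +0.894427

+√(4/5) = +0.894427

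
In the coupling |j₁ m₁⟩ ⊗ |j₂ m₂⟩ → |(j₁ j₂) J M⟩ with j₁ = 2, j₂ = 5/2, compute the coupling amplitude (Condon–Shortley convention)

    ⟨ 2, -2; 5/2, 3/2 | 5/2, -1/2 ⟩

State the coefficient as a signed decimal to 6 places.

√[6·2!2!3!/8! · 0!4!4!1!2!3!] = √(864/35)
  +(−1)^2/∏(2,0,2,2,0,1)! = 1/8  (running 1/8)
⟨..|..⟩ = √(864/35)·(1/8) = +0.621059

+√(27/70) ≈ +0.621059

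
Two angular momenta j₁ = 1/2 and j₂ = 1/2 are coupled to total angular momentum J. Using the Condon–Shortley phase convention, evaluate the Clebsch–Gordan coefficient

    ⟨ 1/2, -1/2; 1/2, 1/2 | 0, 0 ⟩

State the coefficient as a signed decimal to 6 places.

√[1·1!0!0!/2! · 0!1!1!0!0!0!] = √(1/2)
  +(−1)^1/∏(1,0,0,0,0,0)! = -1  (running -1)
⟨..|..⟩ = √(1/2)·(-1) = -0.707107

-0.707107  (= −√(1/2))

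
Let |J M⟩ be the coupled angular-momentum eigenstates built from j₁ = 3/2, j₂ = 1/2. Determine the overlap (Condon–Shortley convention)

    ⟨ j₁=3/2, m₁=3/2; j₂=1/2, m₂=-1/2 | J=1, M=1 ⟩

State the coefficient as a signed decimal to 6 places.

+√(3/4) = +0.866025

√[3·1!2!0!/4! · 3!0!0!1!2!0!] = √(3)
  +(−1)^0/∏(0,1,0,0,2,0)! = 1/2  (running 1/2)
⟨..|..⟩ = √(3)·(1/2) = +0.866025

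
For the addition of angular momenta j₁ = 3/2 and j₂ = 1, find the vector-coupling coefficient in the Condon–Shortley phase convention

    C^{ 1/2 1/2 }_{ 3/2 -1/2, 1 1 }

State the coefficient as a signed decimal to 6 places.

triangle: 2!×1!×0!/4! = 2/24
(j±m)!: 1!×2!×2!×0!×1!×0! = 4
prefactor² = (2J+1)×Δ×N² = 2/3
  k=2: +1/(2!×0!×0!×0!×1!×0!) = 1/2
Σ = 1/2  ⇒  CG² = 2/3×1/2² = 1/6
CG = +√(1/6) = +0.408248

+0.408248  (= +√(1/6))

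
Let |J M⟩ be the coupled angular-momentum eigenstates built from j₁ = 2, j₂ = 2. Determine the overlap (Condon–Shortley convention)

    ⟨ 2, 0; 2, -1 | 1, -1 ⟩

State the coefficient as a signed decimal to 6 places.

√[3·3!1!1!/6! · 2!2!1!3!0!2!] = √(6/5)
  +(−1)^1/∏(1,2,1,0,0,1)! = -1/2  (running -1/2)
⟨..|..⟩ = √(6/5)·(-1/2) = -0.547723

-0.547723  (= −√(3/10))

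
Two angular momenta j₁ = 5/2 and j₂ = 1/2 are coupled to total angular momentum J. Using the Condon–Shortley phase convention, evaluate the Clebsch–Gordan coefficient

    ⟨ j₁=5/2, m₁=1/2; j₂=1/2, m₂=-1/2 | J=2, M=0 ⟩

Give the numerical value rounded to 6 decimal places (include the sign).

√[5·1!4!0!/6! · 3!2!0!1!2!2!] = √(8)
  +(−1)^0/∏(0,1,2,0,2,0)! = 1/4  (running 1/4)
⟨..|..⟩ = √(8)·(1/4) = +0.707107

+√(1/2) ≈ +0.707107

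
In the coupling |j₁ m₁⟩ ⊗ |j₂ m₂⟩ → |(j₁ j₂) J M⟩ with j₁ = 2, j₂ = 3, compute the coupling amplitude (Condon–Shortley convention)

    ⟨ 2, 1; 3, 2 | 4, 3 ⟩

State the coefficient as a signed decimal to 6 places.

triangle: 1!*3!*5!/10! = 720/3628800
(j±m)!: 3!*1!*5!*1!*7!*1! = 3628800
prefactor² = (2J+1)*Δ*N² = 6480
  k=0: +1/(0!*1!*1!*5!*2!*0!) = 1/240
  k=1: −1/(1!*0!*0!*4!*3!*1!) = -1/144
Σ = -1/360  ⇒  CG² = 6480*(-1/360)² = 1/20
CG = −√(1/20) = -0.223607

-0.223607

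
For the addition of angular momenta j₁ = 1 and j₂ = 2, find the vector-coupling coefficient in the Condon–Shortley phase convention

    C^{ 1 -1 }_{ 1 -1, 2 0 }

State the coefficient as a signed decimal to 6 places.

triangle: 2!·0!·2!/5! = 4/120
(j±m)!: 0!·2!·2!·2!·0!·2! = 16
prefactor² = (2J+1)·Δ·N² = 8/5
  k=2: +1/(2!·0!·0!·0!·0!·2!) = 1/4
Σ = 1/4  ⇒  CG² = 8/5·1/4² = 1/10
CG = +√(1/10) = +0.316228

+0.316228  (= +√(1/10))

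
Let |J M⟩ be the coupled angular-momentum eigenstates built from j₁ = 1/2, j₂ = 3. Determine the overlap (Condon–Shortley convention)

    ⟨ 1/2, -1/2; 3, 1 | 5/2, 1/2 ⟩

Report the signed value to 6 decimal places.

j₁+j₂−J=1  J+j₁−j₂=0  J−j₁+j₂=5  j₁+j₂+J+1=7
(j₁±m₁, j₂±m₂, J±M) = (0,1,4,2,3,2)
P² = 576/7
sum k=1..1:
  [1] −1/12 = -1/12
S = -1/12
C² = P²·S² = 4/7 ; C = -0.755929

−√(4/7) ≈ -0.755929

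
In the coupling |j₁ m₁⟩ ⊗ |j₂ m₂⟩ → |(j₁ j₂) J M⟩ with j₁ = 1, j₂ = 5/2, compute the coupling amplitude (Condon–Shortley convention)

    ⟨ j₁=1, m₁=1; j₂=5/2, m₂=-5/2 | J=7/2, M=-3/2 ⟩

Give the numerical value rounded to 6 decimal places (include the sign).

j₁+j₂−J=0  J+j₁−j₂=2  J−j₁+j₂=5  j₁+j₂+J+1=8
(j₁±m₁, j₂±m₂, J±M) = (2,0,0,5,2,5)
P² = 19200/7
sum k=0..0:
  [0] +1/240 = 1/240
S = 1/240
C² = P²·S² = 1/21 ; C = +0.218218

+√(1/21) ≈ +0.218218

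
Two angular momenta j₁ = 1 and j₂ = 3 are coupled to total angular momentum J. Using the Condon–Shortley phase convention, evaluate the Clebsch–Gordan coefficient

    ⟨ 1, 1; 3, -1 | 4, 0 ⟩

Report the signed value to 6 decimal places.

+0.462910  (= +√(3/14))

triangle: 0!*2!*6!/9! = 1440/362880
(j±m)!: 2!*0!*2!*4!*4!*4! = 55296
prefactor² = (2J+1)*Δ*N² = 13824/7
  k=0: +1/(0!*0!*0!*2!*2!*4!) = 1/96
Σ = 1/96  ⇒  CG² = 13824/7*1/96² = 3/14
CG = +√(3/14) = +0.462910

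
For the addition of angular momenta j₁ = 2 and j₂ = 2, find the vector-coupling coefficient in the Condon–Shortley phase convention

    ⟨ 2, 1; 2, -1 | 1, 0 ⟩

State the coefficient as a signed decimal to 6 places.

−√(1/10) ≈ -0.316228

j₁+j₂−J=3  J+j₁−j₂=1  J−j₁+j₂=1  j₁+j₂+J+1=6
(j₁±m₁, j₂±m₂, J±M) = (3,1,1,3,1,1)
P² = 9/10
sum k=0..1:
  [0] +1/6 = 1/6
  [1] −1/2 = -1/2
S = -1/3
C² = P²·S² = 1/10 ; C = -0.316228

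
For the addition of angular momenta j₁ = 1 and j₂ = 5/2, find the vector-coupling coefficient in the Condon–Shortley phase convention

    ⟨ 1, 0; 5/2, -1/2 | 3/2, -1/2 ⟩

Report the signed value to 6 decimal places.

√[4·2!0!3!/6! · 1!1!2!3!1!2!] = √(8/5)
  +(−1)^1/∏(1,1,0,1,0,2)! = -1/2  (running -1/2)
⟨..|..⟩ = √(8/5)·(-1/2) = -0.632456

−√(2/5) = -0.632456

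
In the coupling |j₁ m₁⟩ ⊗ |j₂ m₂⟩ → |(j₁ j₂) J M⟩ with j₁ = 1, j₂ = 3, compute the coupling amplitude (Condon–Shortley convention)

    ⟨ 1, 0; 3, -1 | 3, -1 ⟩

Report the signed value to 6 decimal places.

triangle: 1!·1!·5!/8! = 120/40320
(j±m)!: 1!·1!·2!·4!·2!·4! = 2304
prefactor² = (2J+1)·Δ·N² = 48
  k=0: +1/(0!·1!·1!·2!·0!·3!) = 1/12
  k=1: −1/(1!·0!·0!·1!·1!·4!) = -1/24
Σ = 1/24  ⇒  CG² = 48·1/24² = 1/12
CG = +√(1/12) = +0.288675

+0.288675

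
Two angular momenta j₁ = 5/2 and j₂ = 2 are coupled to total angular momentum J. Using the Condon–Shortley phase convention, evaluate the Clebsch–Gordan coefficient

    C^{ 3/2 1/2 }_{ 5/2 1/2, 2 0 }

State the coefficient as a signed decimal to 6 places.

-0.239046

j₁+j₂−J=3  J+j₁−j₂=2  J−j₁+j₂=1  j₁+j₂+J+1=7
(j₁±m₁, j₂±m₂, J±M) = (3,2,2,2,2,1)
P² = 32/35
sum k=1..2:
  [1] −1/2 = -1/2
  [2] +1/4 = 1/4
S = -1/4
C² = P²·S² = 2/35 ; C = -0.239046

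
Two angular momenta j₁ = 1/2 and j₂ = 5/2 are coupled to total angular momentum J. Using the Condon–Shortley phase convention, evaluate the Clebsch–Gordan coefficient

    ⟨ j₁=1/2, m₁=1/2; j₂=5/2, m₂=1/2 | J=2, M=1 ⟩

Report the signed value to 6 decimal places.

+0.577350

√[5·1!0!4!/6! · 1!0!3!2!3!1!] = √(12)
  +(−1)^0/∏(0,1,0,3,0,1)! = 1/6  (running 1/6)
⟨..|..⟩ = √(12)·(1/6) = +0.577350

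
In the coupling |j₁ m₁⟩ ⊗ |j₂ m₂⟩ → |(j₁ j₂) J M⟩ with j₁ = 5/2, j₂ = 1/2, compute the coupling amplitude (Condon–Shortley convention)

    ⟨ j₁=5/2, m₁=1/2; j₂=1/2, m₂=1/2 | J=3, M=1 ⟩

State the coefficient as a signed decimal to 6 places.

+0.816497  (= +√(2/3))

j₁+j₂−J=0  J+j₁−j₂=5  J−j₁+j₂=1  j₁+j₂+J+1=7
(j₁±m₁, j₂±m₂, J±M) = (3,2,1,0,4,2)
P² = 96
sum k=0..0:
  [0] +1/12 = 1/12
S = 1/12
C² = P²·S² = 2/3 ; C = +0.816497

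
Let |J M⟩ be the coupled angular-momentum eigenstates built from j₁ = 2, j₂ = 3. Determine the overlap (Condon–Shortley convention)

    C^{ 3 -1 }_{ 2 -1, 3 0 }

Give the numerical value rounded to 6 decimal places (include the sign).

−√(1/30) = -0.182574

triangle: 2!·2!·4!/9! = 96/362880
(j±m)!: 1!·3!·3!·3!·2!·4! = 10368
prefactor² = (2J+1)·Δ·N² = 96/5
  k=1: −1/(1!·1!·2!·2!·0!·2!) = -1/8
  k=2: +1/(2!·0!·1!·1!·1!·3!) = 1/12
Σ = -1/24  ⇒  CG² = 96/5·(-1/24)² = 1/30
CG = −√(1/30) = -0.182574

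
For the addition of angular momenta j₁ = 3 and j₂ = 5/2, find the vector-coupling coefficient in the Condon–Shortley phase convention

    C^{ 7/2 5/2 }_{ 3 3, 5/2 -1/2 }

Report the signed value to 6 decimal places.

j₁+j₂−J=2  J+j₁−j₂=4  J−j₁+j₂=3  j₁+j₂+J+1=10
(j₁±m₁, j₂±m₂, J±M) = (6,0,2,3,6,1)
P² = 27648/7
sum k=0..0:
  [0] +1/96 = 1/96
S = 1/96
C² = P²·S² = 3/7 ; C = +0.654654

+√(3/7) = +0.654654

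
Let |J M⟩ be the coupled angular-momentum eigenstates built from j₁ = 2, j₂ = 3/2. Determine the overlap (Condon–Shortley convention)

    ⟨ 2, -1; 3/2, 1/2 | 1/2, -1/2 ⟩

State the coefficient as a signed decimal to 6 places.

+0.547723

√[2·3!1!0!/5! · 1!3!2!1!0!1!] = √(6/5)
  +(−1)^2/∏(2,1,1,0,0,0)! = 1/2  (running 1/2)
⟨..|..⟩ = √(6/5)·(1/2) = +0.547723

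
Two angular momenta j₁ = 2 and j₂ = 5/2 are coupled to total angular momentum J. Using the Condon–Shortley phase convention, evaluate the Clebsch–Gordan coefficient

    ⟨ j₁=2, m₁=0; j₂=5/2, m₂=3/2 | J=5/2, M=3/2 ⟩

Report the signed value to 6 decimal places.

j₁+j₂−J=2  J+j₁−j₂=2  J−j₁+j₂=3  j₁+j₂+J+1=8
(j₁±m₁, j₂±m₂, J±M) = (2,2,4,1,4,1)
P² = 288/35
sum k=1..2:
  [1] −1/6 = -1/6
  [2] +1/8 = 1/8
S = -1/24
C² = P²·S² = 1/70 ; C = -0.119523

−√(1/70) ≈ -0.119523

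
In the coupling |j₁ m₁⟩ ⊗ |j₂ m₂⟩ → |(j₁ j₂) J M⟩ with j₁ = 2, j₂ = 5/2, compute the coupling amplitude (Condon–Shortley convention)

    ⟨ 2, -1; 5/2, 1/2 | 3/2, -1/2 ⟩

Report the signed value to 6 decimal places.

√[4·3!1!2!/7! · 1!3!3!2!1!2!] = √(48/35)
  +(−1)^2/∏(2,1,1,1,0,1)! = 1/2  (running 1/2)
  +(−1)^3/∏(3,0,0,0,1,2)! = -1/12  (running 5/12)
⟨..|..⟩ = √(48/35)·(5/12) = +0.487950

+√(5/21) = +0.487950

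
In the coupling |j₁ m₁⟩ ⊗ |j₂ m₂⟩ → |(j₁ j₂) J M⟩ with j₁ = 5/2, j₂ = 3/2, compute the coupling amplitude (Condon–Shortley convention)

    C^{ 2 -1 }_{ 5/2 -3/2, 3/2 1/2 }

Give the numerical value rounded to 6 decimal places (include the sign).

√[5·2!3!1!/7! · 1!4!2!1!1!3!] = √(24/7)
  +(−1)^1/∏(1,1,3,1,0,0)! = -1/6  (running -1/6)
  +(−1)^2/∏(2,0,2,0,1,1)! = 1/4  (running 1/12)
⟨..|..⟩ = √(24/7)·(1/12) = +0.154303

+√(1/42) = +0.154303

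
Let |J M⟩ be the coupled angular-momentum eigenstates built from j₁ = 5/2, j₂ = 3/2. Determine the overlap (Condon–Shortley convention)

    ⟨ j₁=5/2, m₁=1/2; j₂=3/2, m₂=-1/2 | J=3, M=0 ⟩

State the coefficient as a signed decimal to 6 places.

triangle: 1!*4!*2!/8! = 48/40320
(j±m)!: 3!*2!*1!*2!*3!*3! = 864
prefactor² = (2J+1)*Δ*N² = 36/5
  k=0: +1/(0!*1!*2!*1!*2!*1!) = 1/4
  k=1: −1/(1!*0!*1!*0!*3!*2!) = -1/12
Σ = 1/6  ⇒  CG² = 36/5*1/6² = 1/5
CG = +√(1/5) = +0.447214

+√(1/5) = +0.447214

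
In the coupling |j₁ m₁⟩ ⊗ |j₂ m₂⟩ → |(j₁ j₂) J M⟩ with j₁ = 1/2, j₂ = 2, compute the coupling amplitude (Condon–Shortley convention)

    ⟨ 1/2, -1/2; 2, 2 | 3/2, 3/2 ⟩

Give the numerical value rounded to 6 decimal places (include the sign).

−√(4/5) ≈ -0.894427

triangle: 1!×0!×3!/5! = 6/120
(j±m)!: 0!×1!×4!×0!×3!×0! = 144
prefactor² = (2J+1)×Δ×N² = 144/5
  k=1: −1/(1!×0!×0!×3!×0!×0!) = -1/6
Σ = -1/6  ⇒  CG² = 144/5×(-1/6)² = 4/5
CG = −√(4/5) = -0.894427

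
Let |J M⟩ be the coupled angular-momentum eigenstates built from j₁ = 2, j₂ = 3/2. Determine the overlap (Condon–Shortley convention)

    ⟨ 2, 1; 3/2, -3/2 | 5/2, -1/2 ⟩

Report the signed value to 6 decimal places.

j₁+j₂−J=1  J+j₁−j₂=3  J−j₁+j₂=2  j₁+j₂+J+1=7
(j₁±m₁, j₂±m₂, J±M) = (3,1,0,3,2,3)
P² = 216/35
sum k=0..0:
  [0] +1/4 = 1/4
S = 1/4
C² = P²·S² = 27/70 ; C = +0.621059

+0.621059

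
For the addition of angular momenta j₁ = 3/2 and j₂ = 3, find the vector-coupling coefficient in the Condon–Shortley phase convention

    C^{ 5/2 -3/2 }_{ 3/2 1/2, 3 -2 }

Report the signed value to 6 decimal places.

+0.267261

√[6·2!1!4!/8! · 2!1!1!5!1!4!] = √(288/7)
  +(−1)^0/∏(0,2,1,1,0,3)! = 1/12  (running 1/12)
  +(−1)^1/∏(1,1,0,0,1,4)! = -1/24  (running 1/24)
⟨..|..⟩ = √(288/7)·(1/24) = +0.267261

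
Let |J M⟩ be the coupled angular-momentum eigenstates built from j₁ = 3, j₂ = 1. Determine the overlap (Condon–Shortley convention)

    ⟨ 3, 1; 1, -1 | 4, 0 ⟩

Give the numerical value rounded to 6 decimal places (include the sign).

+0.462910  (= +√(3/14))

j₁+j₂−J=0  J+j₁−j₂=6  J−j₁+j₂=2  j₁+j₂+J+1=9
(j₁±m₁, j₂±m₂, J±M) = (4,2,0,2,4,4)
P² = 13824/7
sum k=0..0:
  [0] +1/96 = 1/96
S = 1/96
C² = P²·S² = 3/14 ; C = +0.462910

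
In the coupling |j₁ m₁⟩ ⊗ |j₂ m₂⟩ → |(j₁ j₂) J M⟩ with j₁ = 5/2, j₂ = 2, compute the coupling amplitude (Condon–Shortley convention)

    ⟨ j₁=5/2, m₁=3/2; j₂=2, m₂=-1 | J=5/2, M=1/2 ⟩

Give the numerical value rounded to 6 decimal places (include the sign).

+0.414039  (= +√(6/35))

triangle: 2!*3!*2!/8! = 24/40320
(j±m)!: 4!*1!*1!*3!*3!*2! = 1728
prefactor² = (2J+1)*Δ*N² = 216/35
  k=0: +1/(0!*2!*1!*1!*2!*1!) = 1/4
  k=1: −1/(1!*1!*0!*0!*3!*2!) = -1/12
Σ = 1/6  ⇒  CG² = 216/35*1/6² = 6/35
CG = +√(6/35) = +0.414039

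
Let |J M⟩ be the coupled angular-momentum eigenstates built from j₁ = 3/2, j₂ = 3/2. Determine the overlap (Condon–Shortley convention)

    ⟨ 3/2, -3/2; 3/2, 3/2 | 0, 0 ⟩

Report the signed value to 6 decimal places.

−√(1/4) = -0.500000

triangle: 3!·0!·0!/4! = 6/24
(j±m)!: 0!·3!·3!·0!·0!·0! = 36
prefactor² = (2J+1)·Δ·N² = 9
  k=3: −1/(3!·0!·0!·0!·0!·0!) = -1/6
Σ = -1/6  ⇒  CG² = 9·(-1/6)² = 1/4
CG = −√(1/4) = -0.500000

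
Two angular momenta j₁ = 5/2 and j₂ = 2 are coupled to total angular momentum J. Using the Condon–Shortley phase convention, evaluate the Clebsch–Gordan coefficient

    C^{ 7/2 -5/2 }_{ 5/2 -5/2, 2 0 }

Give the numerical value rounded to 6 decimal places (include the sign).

−√(10/21) ≈ -0.690066

triangle: 1!*4!*3!/9! = 144/362880
(j±m)!: 0!*5!*2!*2!*1!*6! = 345600
prefactor² = (2J+1)*Δ*N² = 7680/7
  k=1: −1/(1!*0!*4!*1!*0!*2!) = -1/48
Σ = -1/48  ⇒  CG² = 7680/7*(-1/48)² = 10/21
CG = −√(10/21) = -0.690066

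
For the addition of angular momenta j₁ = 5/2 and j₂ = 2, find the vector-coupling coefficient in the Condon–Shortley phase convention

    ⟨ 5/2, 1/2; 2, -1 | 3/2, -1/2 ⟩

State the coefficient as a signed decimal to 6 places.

-0.487950  (= −√(5/21))

triangle: 3!×2!×1!/7! = 12/5040
(j±m)!: 3!×2!×1!×3!×1!×2! = 144
prefactor² = (2J+1)×Δ×N² = 48/35
  k=0: +1/(0!×3!×2!×1!×0!×0!) = 1/12
  k=1: −1/(1!×2!×1!×0!×1!×1!) = -1/2
Σ = -5/12  ⇒  CG² = 48/35×(-5/12)² = 5/21
CG = −√(5/21) = -0.487950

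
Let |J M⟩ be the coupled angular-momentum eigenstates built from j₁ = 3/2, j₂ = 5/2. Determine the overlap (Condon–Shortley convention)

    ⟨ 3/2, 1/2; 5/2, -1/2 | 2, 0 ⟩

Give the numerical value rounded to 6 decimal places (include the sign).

triangle: 2!·1!·3!/7! = 12/5040
(j±m)!: 2!·1!·2!·3!·2!·2! = 96
prefactor² = (2J+1)·Δ·N² = 8/7
  k=0: +1/(0!·2!·1!·2!·0!·1!) = 1/4
  k=1: −1/(1!·1!·0!·1!·1!·2!) = -1/2
Σ = -1/4  ⇒  CG² = 8/7·(-1/4)² = 1/14
CG = −√(1/14) = -0.267261

-0.267261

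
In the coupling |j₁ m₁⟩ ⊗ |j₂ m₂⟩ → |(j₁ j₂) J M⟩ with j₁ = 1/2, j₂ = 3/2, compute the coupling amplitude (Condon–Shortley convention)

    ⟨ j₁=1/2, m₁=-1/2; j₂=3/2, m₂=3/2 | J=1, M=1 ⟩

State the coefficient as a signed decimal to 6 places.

−√(3/4) = -0.866025

j₁+j₂−J=1  J+j₁−j₂=0  J−j₁+j₂=2  j₁+j₂+J+1=4
(j₁±m₁, j₂±m₂, J±M) = (0,1,3,0,2,0)
P² = 3
sum k=1..1:
  [1] −1/2 = -1/2
S = -1/2
C² = P²·S² = 3/4 ; C = -0.866025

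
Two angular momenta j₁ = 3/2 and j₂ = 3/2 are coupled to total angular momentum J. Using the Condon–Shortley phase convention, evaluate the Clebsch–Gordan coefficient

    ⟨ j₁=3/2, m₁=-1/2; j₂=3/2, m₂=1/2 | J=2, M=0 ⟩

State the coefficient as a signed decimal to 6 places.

j₁+j₂−J=1  J+j₁−j₂=2  J−j₁+j₂=2  j₁+j₂+J+1=6
(j₁±m₁, j₂±m₂, J±M) = (1,2,2,1,2,2)
P² = 4/9
sum k=0..1:
  [0] +1/4 = 1/4
  [1] −1/1 = -1
S = -3/4
C² = P²·S² = 1/4 ; C = -0.500000

−√(1/4) ≈ -0.500000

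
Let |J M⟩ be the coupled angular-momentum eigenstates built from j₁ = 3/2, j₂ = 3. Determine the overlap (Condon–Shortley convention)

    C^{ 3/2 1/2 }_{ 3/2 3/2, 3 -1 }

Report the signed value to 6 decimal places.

j₁+j₂−J=3  J+j₁−j₂=0  J−j₁+j₂=3  j₁+j₂+J+1=7
(j₁±m₁, j₂±m₂, J±M) = (3,0,2,4,2,1)
P² = 576/35
sum k=0..0:
  [0] +1/12 = 1/12
S = 1/12
C² = P²·S² = 4/35 ; C = +0.338062

+√(4/35) = +0.338062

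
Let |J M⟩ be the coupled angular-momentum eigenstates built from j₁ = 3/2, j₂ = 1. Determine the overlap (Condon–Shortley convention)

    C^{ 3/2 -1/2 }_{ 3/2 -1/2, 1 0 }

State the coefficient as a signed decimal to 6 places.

-0.258199

j₁+j₂−J=1  J+j₁−j₂=2  J−j₁+j₂=1  j₁+j₂+J+1=5
(j₁±m₁, j₂±m₂, J±M) = (1,2,1,1,1,2)
P² = 4/15
sum k=0..1:
  [0] +1/2 = 1/2
  [1] −1/1 = -1
S = -1/2
C² = P²·S² = 1/15 ; C = -0.258199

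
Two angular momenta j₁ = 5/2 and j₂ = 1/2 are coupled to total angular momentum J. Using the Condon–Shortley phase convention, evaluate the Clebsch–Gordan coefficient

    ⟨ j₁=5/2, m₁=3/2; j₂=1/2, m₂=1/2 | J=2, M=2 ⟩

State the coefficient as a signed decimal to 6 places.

√[5·1!4!0!/6! · 4!1!1!0!4!0!] = √(96)
  +(−1)^1/∏(1,0,0,0,4,0)! = -1/24  (running -1/24)
⟨..|..⟩ = √(96)·(-1/24) = -0.408248

−√(1/6) ≈ -0.408248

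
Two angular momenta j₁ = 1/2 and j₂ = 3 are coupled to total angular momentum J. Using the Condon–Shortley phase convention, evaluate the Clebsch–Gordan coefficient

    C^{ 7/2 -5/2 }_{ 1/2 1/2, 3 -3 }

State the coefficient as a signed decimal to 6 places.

+√(1/7) = +0.377964

√[8·0!1!6!/8! · 1!0!0!6!1!6!] = √(518400/7)
  +(−1)^0/∏(0,0,0,0,1,6)! = 1/720  (running 1/720)
⟨..|..⟩ = √(518400/7)·(1/720) = +0.377964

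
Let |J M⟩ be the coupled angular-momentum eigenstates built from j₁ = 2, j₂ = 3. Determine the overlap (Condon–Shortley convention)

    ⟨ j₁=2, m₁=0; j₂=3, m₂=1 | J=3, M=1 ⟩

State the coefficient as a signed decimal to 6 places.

-0.387298

√[7·2!2!4!/9! · 2!2!4!2!4!2!] = √(256/15)
  +(−1)^0/∏(0,2,2,4,0,0)! = 1/96  (running 1/96)
  +(−1)^1/∏(1,1,1,3,1,1)! = -1/6  (running -5/32)
  +(−1)^2/∏(2,0,0,2,2,2)! = 1/16  (running -3/32)
⟨..|..⟩ = √(256/15)·(-3/32) = -0.387298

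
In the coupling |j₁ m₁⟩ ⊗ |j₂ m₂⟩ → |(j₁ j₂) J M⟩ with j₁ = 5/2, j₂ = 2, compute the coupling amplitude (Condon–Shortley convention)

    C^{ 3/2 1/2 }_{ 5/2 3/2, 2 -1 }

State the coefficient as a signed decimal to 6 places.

−√(2/105) = -0.138013

√[4·3!2!1!/7! · 4!1!1!3!2!1!] = √(96/35)
  +(−1)^0/∏(0,3,1,1,1,0)! = 1/6  (running 1/6)
  +(−1)^1/∏(1,2,0,0,2,1)! = -1/4  (running -1/12)
⟨..|..⟩ = √(96/35)·(-1/12) = -0.138013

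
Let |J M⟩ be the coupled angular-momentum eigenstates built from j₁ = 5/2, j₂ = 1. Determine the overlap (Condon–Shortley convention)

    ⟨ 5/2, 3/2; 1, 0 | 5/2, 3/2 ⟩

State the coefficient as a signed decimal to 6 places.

triangle: 1!*4!*1!/7! = 24/5040
(j±m)!: 4!*1!*1!*1!*4!*1! = 576
prefactor² = (2J+1)*Δ*N² = 576/35
  k=0: +1/(0!*1!*1!*1!*3!*0!) = 1/6
  k=1: −1/(1!*0!*0!*0!*4!*1!) = -1/24
Σ = 1/8  ⇒  CG² = 576/35*1/8² = 9/35
CG = +√(9/35) = +0.507093

+√(9/35) = +0.507093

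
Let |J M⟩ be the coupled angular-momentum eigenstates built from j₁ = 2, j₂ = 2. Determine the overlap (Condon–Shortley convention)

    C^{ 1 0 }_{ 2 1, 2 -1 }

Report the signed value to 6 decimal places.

triangle: 3!×1!×1!/6! = 6/720
(j±m)!: 3!×1!×1!×3!×1!×1! = 36
prefactor² = (2J+1)×Δ×N² = 9/10
  k=0: +1/(0!×3!×1!×1!×0!×0!) = 1/6
  k=1: −1/(1!×2!×0!×0!×1!×1!) = -1/2
Σ = -1/3  ⇒  CG² = 9/10×(-1/3)² = 1/10
CG = −√(1/10) = -0.316228

-0.316228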